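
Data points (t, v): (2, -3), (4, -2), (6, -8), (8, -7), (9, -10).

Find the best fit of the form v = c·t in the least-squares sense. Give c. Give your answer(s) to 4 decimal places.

c = -1.0348

The normal equations are: 201·c = -208.
(Σt·t = 201, Σt·v = -208.)
Hence c = -208 / 201 ≈ -1.03483.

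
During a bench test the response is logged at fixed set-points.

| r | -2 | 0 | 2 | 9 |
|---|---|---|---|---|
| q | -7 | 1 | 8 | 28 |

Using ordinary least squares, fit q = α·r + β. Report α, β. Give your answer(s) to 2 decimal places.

α = 3.12, β = 0.48

Entries of XᵀX: Σr·r = 89, Σr = 9, Σ1 = 4.
And Σr·q = 282, Σq = 30.
Normal equations: [[89, 9]; [9, 4]]·[α, β]ᵀ = [282, 30]ᵀ.
Δ = 89·4 − 9² = 275.
α = (282·4 − 9·30)/275 = 78/25; β = (89·30 − 9·282)/275 = 12/25.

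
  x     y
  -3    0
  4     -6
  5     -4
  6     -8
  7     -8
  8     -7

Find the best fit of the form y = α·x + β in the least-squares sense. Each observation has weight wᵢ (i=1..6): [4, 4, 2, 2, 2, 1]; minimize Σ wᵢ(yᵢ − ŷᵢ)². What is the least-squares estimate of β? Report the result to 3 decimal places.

From the data, Σwᵢ·x·x = 384, Σwᵢ·x = 48, Σwᵢ·1 = 15.
Moment sums: Σwᵢ·x·y = -400, Σwᵢ·y = -71.
det = 384·15 − 48² = 3456.
α = ((-400)·15 − 48·(-71))/3456 = -3/4; β = (384·(-71) − 48·(-400))/3456 = -7/3.

β = -2.333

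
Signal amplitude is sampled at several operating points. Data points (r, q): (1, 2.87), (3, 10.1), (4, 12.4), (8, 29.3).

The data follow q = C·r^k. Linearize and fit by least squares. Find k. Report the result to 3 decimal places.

k = 1.107

With ln qᵢ as the transformed response and ln rᵢ as the regressor:
Σln r = 4.5643, Σ(ln r)² = 7.4528, Σln q = 9.2621, Σln r·ln q = 13.0543.
Normal system: [[7.4528, 4.5643]; [4.5643, 4]]·[k, ln C]ᵀ = [13.0543, 9.2621]ᵀ.
Δ = 7.4528·4 − (4.5643)² = 8.9781; k = (13.0543·4 − 4.5643·9.2621)/8.9781 = 1.10734, ln C = (7.4528·9.2621 − 4.5643·13.0543)/8.9781 = 1.05196.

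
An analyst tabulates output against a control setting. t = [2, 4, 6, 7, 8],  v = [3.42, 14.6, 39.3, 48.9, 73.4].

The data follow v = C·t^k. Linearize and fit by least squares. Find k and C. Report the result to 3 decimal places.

With ln vᵢ as the transformed response and ln tᵢ as the regressor:
Σln t = 7.8966, Σ(ln t)² = 13.7233, Σln v = 15.7676, Σln t·ln v = 27.6492.
Equations: 13.7233·k + 7.8966·ln C = 27.6492;  7.8966·k + 5·ln C = 15.7676.
Slope k = (n·Σln t·ln v − Σln t·Σln v)/(n·Σ(ln t)² − (Σln t)²) = (5·27.6492 − 7.8966·15.7676)/6.2610 = 2.19399; ln C = (Σln v − k·Σln t)/n = -0.31148, so C = exp(-0.31148) = 0.73236.

k = 2.194, C = 0.732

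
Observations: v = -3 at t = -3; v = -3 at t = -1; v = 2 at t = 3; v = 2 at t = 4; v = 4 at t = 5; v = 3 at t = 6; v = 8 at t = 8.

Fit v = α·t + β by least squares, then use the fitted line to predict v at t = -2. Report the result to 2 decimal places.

v̂ = -3.08

From the data, Σt·t = 160, Σt = 22, Σ1 = 7.
For Mᵀv: Σt·v = 128, Σv = 13.
Eliminating β: 7·(row 1) − 22·(row 2) gives 636·α = 7·128 − 22·13 = 610, so α = 305/318.
Then β = (13 − 22·(305/318))/7 = -184/159.
At t = -2: v̂ = (305/318)·(-2) + (-184/159)·(1) = -163/53.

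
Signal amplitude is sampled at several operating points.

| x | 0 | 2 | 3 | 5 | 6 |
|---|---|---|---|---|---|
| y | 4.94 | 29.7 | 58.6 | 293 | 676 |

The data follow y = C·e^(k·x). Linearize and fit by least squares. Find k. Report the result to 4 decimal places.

k = 0.8103

With ln yᵢ as the transformed response and xᵢ as the regressor:
Over the data: Σx = 16.0000, Σ(x)² = 74.0000, Σln y = 21.2556, Σx·ln y = 86.4925.
Normal system: [[74.0000, 16.0000]; [16.0000, 5]]·[k, ln C]ᵀ = [86.4925, 21.2556]ᵀ.
Solving (det = 114.0000): k = 0.81029, ln C = 1.65820.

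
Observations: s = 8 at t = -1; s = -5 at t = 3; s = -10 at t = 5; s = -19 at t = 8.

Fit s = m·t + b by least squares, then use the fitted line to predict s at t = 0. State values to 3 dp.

ŝ = 4.684

XᵀX·[m, b]ᵀ = Xᵀs reads: 99·m + 15·b = -225;  15·m + 4·b = -26.
Eliminating b: 4·(row 1) − 15·(row 2) gives 171·m = 4·(-225) − 15·(-26) = -510, so m = -170/57.
Then b = ((-26) − 15·(-170/57))/4 = 89/19.
At t = 0: ŝ = (-170/57)·(0) + (89/19)·(1) = 89/19.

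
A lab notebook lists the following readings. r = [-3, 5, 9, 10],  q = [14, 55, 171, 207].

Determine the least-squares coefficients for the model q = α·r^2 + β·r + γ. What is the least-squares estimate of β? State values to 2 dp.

Setting ∂/∂α … = 0 gives: 17267·α + 1827·β + 215·γ = 36052;  1827·α + 215·β + 21·γ = 3842;  215·α + 21·β + 4·γ = 447.
(Σr^2·r^2 = 17267, Σr^2·r = 1827, Σr^2 = 215, Σr·r = 215, Σr = 21, Σ1 = 4, Σr^2·q = 36052, Σr·q = 3842, Σq = 447.)
Row-reducing yields α = 215639/110648, β = 142019/110648, γ = 14359/55324.

β = 1.28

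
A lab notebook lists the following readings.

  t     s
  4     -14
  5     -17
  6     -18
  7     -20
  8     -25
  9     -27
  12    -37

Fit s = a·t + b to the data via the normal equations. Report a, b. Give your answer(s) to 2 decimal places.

Compute the Gram sums: Σt·t = 415, Σt = 51, Σ1 = 7.
For Mᵀs: Σt·s = -1276, Σs = -158.
Determinant 415·7 − 51² = 304.
a = ((-1276)·7 − 51·(-158))/304 = -23/8; b = (415·(-158) − 51·(-1276))/304 = -13/8.

a = -2.88, b = -1.63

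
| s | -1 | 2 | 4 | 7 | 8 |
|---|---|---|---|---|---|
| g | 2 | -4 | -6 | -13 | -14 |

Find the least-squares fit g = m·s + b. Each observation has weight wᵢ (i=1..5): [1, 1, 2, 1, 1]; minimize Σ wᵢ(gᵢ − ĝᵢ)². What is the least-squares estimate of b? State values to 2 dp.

b = 0.35

Sums needed: Σwᵢ·s·s = 150, Σwᵢ·s = 24, Σwᵢ·1 = 6.
Right-hand side: Σwᵢ·s·g = -261, Σwᵢ·g = -41.
XᵀWX·[m, b]ᵀ = XᵀWg becomes [[150, 24]; [24, 6]]·[m, b]ᵀ = [-261, -41]ᵀ.
det = 150·6 − 24² = 324.
m = ((-261)·6 − 24·(-41))/324 = -97/54; b = (150·(-41) − 24·(-261))/324 = 19/54.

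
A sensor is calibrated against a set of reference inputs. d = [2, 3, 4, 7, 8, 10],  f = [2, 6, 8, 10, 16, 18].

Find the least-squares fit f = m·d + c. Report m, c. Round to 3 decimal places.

m = 1.865, c = -0.568

MᵀM·[m, c]ᵀ = Mᵀf reads: 242·m + 34·c = 432;  34·m + 6·c = 60.
(Σd·d = 242, Σd = 34, Σ1 = 6, Σd·f = 432, Σf = 60.)
Determinant 242·6 − 34² = 296.
m = (432·6 − 34·60)/296 = 69/37; c = (242·60 − 34·432)/296 = -21/37.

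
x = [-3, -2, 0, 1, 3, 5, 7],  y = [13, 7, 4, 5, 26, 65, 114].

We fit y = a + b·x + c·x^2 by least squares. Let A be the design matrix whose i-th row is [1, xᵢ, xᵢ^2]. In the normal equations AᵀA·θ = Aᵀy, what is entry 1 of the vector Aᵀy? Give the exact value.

234

Entry 1 ↔ basis 1, so (Aᵀy)_{1} = Σᵢ yᵢ = (1)·(13) + (1)·(7) + (1)·(4) + (1)·(5) + (1)·(26) + (1)·(65) + (1)·(114) = 234.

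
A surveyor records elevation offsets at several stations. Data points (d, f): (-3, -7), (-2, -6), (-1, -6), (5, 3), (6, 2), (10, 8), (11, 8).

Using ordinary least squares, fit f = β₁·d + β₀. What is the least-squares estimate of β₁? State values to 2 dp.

Setting ∂/∂β₁ … = 0 gives: 296·β₁ + 26·β₀ = 234;  26·β₁ + 7·β₀ = 2.
(Σd·d = 296, Σd = 26, Σ1 = 7, Σd·f = 234, Σf = 2.)
Δ = 296·7 − 26² = 1396.
β₁ = (234·7 − 26·2)/1396 = 793/698; β₀ = (296·2 − 26·234)/1396 = -1373/349.

β₁ = 1.14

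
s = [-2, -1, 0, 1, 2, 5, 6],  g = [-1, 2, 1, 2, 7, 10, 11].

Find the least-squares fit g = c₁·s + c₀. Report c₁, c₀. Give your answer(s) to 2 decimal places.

Compute the Gram sums: Σs·s = 71, Σs = 11, Σ1 = 7.
Right-hand side: Σs·g = 132, Σg = 32.
Determinant 71·7 − 11² = 376.
c₁ = (132·7 − 11·32)/376 = 143/94; c₀ = (71·32 − 11·132)/376 = 205/94.

c₁ = 1.52, c₀ = 2.18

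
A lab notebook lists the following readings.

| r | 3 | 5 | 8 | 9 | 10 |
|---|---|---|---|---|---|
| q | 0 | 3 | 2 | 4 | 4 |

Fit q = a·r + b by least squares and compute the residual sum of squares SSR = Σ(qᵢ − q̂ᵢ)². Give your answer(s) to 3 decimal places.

SSR = 3.671

Entries of MᵀM: Σr·r = 279, Σr = 35, Σ1 = 5.
And Σr·q = 107, Σq = 13.
MᵀM·[a, b]ᵀ = Mᵀq becomes [[279, 35]; [35, 5]]·[a, b]ᵀ = [107, 13]ᵀ.
det = 279·5 − 35² = 170.
a = (107·5 − 35·13)/170 = 8/17; b = (279·13 − 35·107)/170 = -59/85.
Residuals: -61/85, 114/85, -91/85, 39/85, -1/85; SSR = 312/85.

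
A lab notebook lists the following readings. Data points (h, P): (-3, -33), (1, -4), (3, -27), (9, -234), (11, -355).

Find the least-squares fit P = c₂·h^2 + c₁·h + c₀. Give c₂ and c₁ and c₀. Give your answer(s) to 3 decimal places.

c₂ = -3.015, c₁ = 1.209, c₀ = -2.432

Entries of AᵀA: Σh^2·h^2 = 21365, Σh^2·h = 2061, Σh^2 = 221, Σh·h = 221, Σh = 21, Σ1 = 5.
And Σh^2·P = -62453, Σh·P = -5997, ΣP = -653.
Normal equations: [[21365, 2061, 221]; [2061, 221, 21]; [221, 21, 5]]·[c₂, c₁, c₀]ᵀ = [-62453, -5997, -653]ᵀ.
Inverting the 3×3 Gram matrix, [c₂, c₁, c₀]ᵀ = [-10081/3344, 1011/836, -8131/3344]ᵀ.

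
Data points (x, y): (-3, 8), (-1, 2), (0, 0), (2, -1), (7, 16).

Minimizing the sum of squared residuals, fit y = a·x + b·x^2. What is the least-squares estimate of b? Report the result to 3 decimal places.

Compute the Gram sums: Σx·x = 63, Σx·x^2 = 323, Σx^2·x^2 = 2499.
And Σx·y = 84, Σx^2·y = 854.
So MᵀM·[a, b]ᵀ = Mᵀy: [[63, 323]; [323, 2499]]·[a, b]ᵀ = [84, 854]ᵀ.
Eliminating b: 2499·(row 1) − 323·(row 2) gives 53108·a = 2499·84 − 323·854 = -65926, so a = -1939/1562.
Then b = (854 − 323·(-1939/1562))/2499 = 13335/26554.

b = 0.502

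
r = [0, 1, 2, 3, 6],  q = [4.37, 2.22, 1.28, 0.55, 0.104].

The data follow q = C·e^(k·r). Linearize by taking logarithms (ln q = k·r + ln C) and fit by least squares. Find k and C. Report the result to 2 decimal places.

k = -0.63, C = 4.19

Taking logs, ln q = k·r + ln C, so regress ln q on r.
Over the data: Σr = 12.0000, Σ(r)² = 50.0000, Σln q = -0.3421, Σr·ln q = -14.0825.
Normal system: [[50.0000, 12.0000]; [12.0000, 5]]·[k, ln C]ᵀ = [-14.0825, -0.3421]ᵀ.
Δ = 50.0000·5 − (12.0000)² = 106.0000; k = (-14.0825·5 − 12.0000·-0.3421)/106.0000 = -0.62554, ln C = (50.0000·-0.3421 − 12.0000·-14.0825)/106.0000 = 1.43289, so C = exp(1.43289) = 4.19078.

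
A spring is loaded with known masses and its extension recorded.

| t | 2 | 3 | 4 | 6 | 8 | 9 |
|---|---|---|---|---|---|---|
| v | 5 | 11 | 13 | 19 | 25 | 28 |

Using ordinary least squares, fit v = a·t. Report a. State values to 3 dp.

a = 3.148

Compute the Gram sums: Σt·t = 210.
For Aᵀv: Σt·v = 661.
Normal equations: [[210]]·[a]ᵀ = [661]ᵀ.
Hence a = 661 / 210 ≈ 3.14762.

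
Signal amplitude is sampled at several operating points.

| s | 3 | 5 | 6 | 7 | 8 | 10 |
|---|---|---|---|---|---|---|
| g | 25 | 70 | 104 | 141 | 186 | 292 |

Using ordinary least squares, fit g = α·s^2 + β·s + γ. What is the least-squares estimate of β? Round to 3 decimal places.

Compute the Gram sums: Σs^2·s^2 = 18499, Σs^2·s = 2223, Σs^2 = 283, Σs·s = 283, Σs = 39, Σ1 = 6.
Right-hand side: Σs^2·g = 53732, Σs·g = 6444, Σg = 818.
Normal equations: [[18499, 2223, 283]; [2223, 283, 39]; [283, 39, 6]]·[α, β, γ]ᵀ = [53732, 6444, 818]ᵀ.
Solving the 3×3 system (Gaussian elimination) gives α = 187/62, β = -3681/3658, γ = 1122/1829.

β = -1.006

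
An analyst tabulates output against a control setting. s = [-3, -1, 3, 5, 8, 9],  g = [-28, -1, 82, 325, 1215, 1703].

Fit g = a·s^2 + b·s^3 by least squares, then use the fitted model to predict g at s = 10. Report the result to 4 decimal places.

ĝ = 2302.3566

With design matrix A, AᵀA = [[11445, 94941]; [94941, 810669]] and Aᵀg = [224313, 1907163]ᵀ.
Eliminating b: 810669·(row 1) − 94941·(row 2) gives 264313224·a = 810669·224313 − 94941·1907163 = 775633014, so a = 43090723/14684068.
Then b = (1907163 − 94941·(43090723/14684068))/810669 = 4214127/2097724.
At s = 10: ĝ = (43090723/14684068)·(100) + (4214127/2097724)·(1000) = 8451990325/3671017.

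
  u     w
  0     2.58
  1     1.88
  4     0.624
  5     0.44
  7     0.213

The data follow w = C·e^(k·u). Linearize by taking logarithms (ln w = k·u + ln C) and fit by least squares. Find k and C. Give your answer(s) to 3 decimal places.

k = -0.358, C = 2.630

Linearized form: ln w = k·u + ln C. From the 5 transformed points,
Sums: Σu = 17.0000, Σ(u)² = 91.0000, Σln w = -1.2600, Σu·ln w = -16.1853.
Normal system: [[91.0000, 17.0000]; [17.0000, 5]]·[k, ln C]ᵀ = [-16.1853, -1.2600]ᵀ.
Slope k = (n·Σu·ln w − Σu·Σln w)/(n·Σ(u)² − (Σu)²) = (5·-16.1853 − 17.0000·-1.2600)/166.0000 = -0.35847; ln C = (Σln w − k·Σu)/n = 0.96681, so C = exp(0.96681) = 2.62955.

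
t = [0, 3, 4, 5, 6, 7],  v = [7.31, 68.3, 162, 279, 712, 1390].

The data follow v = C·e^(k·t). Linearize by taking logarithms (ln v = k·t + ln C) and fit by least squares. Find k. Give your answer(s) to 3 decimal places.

Linearized form: ln v = k·t + ln C. From the 6 transformed points,
Σt = 25.0000, Σ(t)² = 135.0000, Σln v = 30.7371, Σt·ln v = 151.2461.
Equations: 135.0000·k + 25.0000·ln C = 151.2461;  25.0000·k + 6·ln C = 30.7371.
Δ = 135.0000·6 − (25.0000)² = 185.0000; k = (151.2461·6 − 25.0000·30.7371)/185.0000 = 0.75162, ln C = (135.0000·30.7371 − 25.0000·151.2461)/185.0000 = 1.99112.

k = 0.752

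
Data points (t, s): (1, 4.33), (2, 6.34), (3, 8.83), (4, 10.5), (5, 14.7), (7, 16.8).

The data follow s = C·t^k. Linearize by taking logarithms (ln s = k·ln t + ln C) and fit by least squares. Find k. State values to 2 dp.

k = 0.73

Taking logs, ln s = k·ln t + ln C, so regress ln s on ln t.
Σln t = 6.7334, Σ(ln t)² = 9.9861, Σln s = 13.3512, Σln t·ln s = 16.7489.
Equations: 9.9861·k + 6.7334·ln C = 16.7489;  6.7334·k + 6·ln C = 13.3512.
Slope k = (n·Σln t·ln s − Σln t·Σln s)/(n·Σ(ln t)² − (Σln t)²) = (6·16.7489 − 6.7334·13.3512)/14.5777 = 0.72674; ln C = (Σln s − k·Σln t)/n = 1.40963.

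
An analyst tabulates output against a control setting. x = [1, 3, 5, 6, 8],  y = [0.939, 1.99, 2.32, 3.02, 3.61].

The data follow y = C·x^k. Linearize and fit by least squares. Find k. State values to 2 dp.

k = 0.63

Let Y = ln y. Fitting Y = k·ln x + ln C by least squares:
AᵀA = [[11.3317, 6.5793]; [6.5793, 5]], rhs = [6.7602, 3.8557]ᵀ  (here Σln x = 6.5793, Σ(ln x)² = 11.3317, Σln y = 3.8557, Σln x·ln y = 6.7602).
Slope k = (n·Σln x·ln y − Σln x·Σln y)/(n·Σ(ln x)² − (Σln x)²) = (5·6.7602 − 6.5793·3.8557)/13.3720 = 0.63066; ln C = (Σln y − k·Σln x)/n = -0.05870.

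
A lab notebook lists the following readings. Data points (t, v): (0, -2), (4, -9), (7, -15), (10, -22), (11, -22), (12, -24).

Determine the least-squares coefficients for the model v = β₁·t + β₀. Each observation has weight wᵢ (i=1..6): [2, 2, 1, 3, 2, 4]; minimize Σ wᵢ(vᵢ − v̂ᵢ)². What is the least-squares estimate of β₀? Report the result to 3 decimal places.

From the data, Σwᵢ·t·t = 1199, Σwᵢ·t = 115, Σwᵢ·1 = 14.
Right-hand side: Σwᵢ·t·v = -2473, Σwᵢ·v = -243.
Normal equations: [[1199, 115]; [115, 14]]·[β₁, β₀]ᵀ = [-2473, -243]ᵀ.
Determinant 1199·14 − 115² = 3561.
β₁ = ((-2473)·14 − 115·(-243))/3561 = -6677/3561; β₀ = (1199·(-243) − 115·(-2473))/3561 = -6962/3561.

β₀ = -1.955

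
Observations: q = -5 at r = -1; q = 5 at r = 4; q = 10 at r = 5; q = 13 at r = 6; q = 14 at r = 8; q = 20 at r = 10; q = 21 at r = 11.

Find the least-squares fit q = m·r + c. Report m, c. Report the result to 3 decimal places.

m = 2.194, c = -2.332

XᵀX·[m, c]ᵀ = Xᵀq reads: 363·m + 43·c = 696;  43·m + 7·c = 78.
(Σr·r = 363, Σr = 43, Σ1 = 7, Σr·q = 696, Σq = 78.)
det = 363·7 − 43² = 692.
m = (696·7 − 43·78)/692 = 759/346; c = (363·78 − 43·696)/692 = -807/346.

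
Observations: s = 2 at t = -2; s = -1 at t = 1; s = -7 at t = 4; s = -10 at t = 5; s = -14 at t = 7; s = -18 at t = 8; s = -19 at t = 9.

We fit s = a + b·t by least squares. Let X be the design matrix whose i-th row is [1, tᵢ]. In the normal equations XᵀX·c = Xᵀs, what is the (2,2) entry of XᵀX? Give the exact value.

240

Row 2 ↔ basis t, column 2 ↔ basis t, so (XᵀX)_{2,2} = Σᵢ (t)·(t) = (-2)·(-2) + (1)·(1) + (4)·(4) + (5)·(5) + (7)·(7) + (8)·(8) + (9)·(9) = 240.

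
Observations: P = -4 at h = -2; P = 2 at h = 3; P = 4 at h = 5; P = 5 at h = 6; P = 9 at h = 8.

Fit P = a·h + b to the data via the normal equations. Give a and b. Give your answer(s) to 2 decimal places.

a = 1.24, b = -1.77

From the data, Σh·h = 138, Σh = 20, Σ1 = 5.
And Σh·P = 136, ΣP = 16.
MᵀM·[a, b]ᵀ = MᵀP becomes [[138, 20]; [20, 5]]·[a, b]ᵀ = [136, 16]ᵀ.
Eliminating b: 5·(row 1) − 20·(row 2) gives 290·a = 5·136 − 20·16 = 360, so a = 36/29.
Then b = (16 − 20·(36/29))/5 = -256/145.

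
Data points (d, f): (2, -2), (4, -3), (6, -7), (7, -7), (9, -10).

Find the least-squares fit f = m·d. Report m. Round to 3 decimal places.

m = -1.059

Forming AᵀA = [[186]] and Aᵀf = [-197]ᵀ gives AᵀA·[m]ᵀ = Aᵀf.
Hence m = -197 / 186 ≈ -1.05914.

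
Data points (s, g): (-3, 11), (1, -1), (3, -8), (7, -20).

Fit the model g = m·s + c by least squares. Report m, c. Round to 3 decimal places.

m = -3.115, c = 1.731

From the data, Σs·s = 68, Σs = 8, Σ1 = 4.
For Mᵀg: Σs·g = -198, Σg = -18.
So MᵀM·[m, c]ᵀ = Mᵀg: [[68, 8]; [8, 4]]·[m, c]ᵀ = [-198, -18]ᵀ.
det = 68·4 − 8² = 208.
m = ((-198)·4 − 8·(-18))/208 = -81/26; c = (68·(-18) − 8·(-198))/208 = 45/26.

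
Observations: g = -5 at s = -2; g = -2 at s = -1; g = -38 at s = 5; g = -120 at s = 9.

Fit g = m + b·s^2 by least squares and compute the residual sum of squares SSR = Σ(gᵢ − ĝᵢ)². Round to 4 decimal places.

Compute the Gram sums: Σ1 = 4, Σs^2 = 111, Σs^2·s^2 = 7203.
For Mᵀg: Σg = -165, Σs^2·g = -10692.
So MᵀM·[m, b]ᵀ = Mᵀg: [[4, 111]; [111, 7203]]·[m, b]ᵀ = [-165, -10692]ᵀ.
Eliminating b: 7203·(row 1) − 111·(row 2) gives 16491·m = 7203·(-165) − 111·(-10692) = -1683, so m = -561/5497.
Then b = ((-10692) − 111·(-561/5497))/7203 = -8151/5497.
Residuals: 5680/5497, -2282/5497, -4550/5497, 1152/5497; SSR = 10824/5497.

SSR = 1.9691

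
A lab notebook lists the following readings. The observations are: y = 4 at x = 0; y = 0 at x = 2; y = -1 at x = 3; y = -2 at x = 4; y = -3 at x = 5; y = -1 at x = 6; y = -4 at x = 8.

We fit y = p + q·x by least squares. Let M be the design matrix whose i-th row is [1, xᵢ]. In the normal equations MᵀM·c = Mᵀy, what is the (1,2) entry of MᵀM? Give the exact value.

28

Row 1 ↔ basis 1, column 2 ↔ basis x, so (MᵀM)_{1,2} = Σᵢ x = (1)·(0) + (1)·(2) + (1)·(3) + (1)·(4) + (1)·(5) + (1)·(6) + (1)·(8) = 28.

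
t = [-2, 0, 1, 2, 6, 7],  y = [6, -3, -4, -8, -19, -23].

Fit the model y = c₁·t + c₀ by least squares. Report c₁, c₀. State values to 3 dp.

c₁ = -3.065, c₀ = -1.348

MᵀM·[c₁, c₀]ᵀ = Mᵀy reads: 94·c₁ + 14·c₀ = -307;  14·c₁ + 6·c₀ = -51.
(Σt·t = 94, Σt = 14, Σ1 = 6, Σt·y = -307, Σy = -51.)
Eliminating c₀: 6·(row 1) − 14·(row 2) gives 368·c₁ = 6·(-307) − 14·(-51) = -1128, so c₁ = -141/46.
Then c₀ = ((-51) − 14·(-141/46))/6 = -31/23.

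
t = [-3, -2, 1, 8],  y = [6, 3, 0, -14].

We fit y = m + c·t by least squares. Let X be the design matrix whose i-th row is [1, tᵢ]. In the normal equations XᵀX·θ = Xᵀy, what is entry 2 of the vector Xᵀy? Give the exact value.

-136

Entry 2 ↔ basis t, so (Xᵀy)_{2} = Σᵢ (t)·yᵢ = (-3)·(6) + (-2)·(3) + (1)·(0) + (8)·(-14) = -136.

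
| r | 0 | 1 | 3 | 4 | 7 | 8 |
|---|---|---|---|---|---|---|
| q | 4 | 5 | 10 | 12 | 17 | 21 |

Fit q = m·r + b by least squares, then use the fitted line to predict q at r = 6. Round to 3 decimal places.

The normal equations are: 139·m + 23·b = 370;  23·m + 6·b = 69.
Eliminating b: 6·(row 1) − 23·(row 2) gives 305·m = 6·370 − 23·69 = 633, so m = 633/305.
Then b = (69 − 23·(633/305))/6 = 1081/305.
At r = 6: q̂ = (633/305)·(6) + (1081/305)·(1) = 4879/305.

q̂ = 15.997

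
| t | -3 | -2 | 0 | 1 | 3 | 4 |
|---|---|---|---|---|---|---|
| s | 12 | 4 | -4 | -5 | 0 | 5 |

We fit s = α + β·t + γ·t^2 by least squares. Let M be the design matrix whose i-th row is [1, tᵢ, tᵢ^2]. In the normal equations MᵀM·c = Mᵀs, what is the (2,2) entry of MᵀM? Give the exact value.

39

Row 2 ↔ basis t, column 2 ↔ basis t, so (MᵀM)_{2,2} = Σᵢ (t)·(t) = (-3)·(-3) + (-2)·(-2) + (0)·(0) + (1)·(1) + (3)·(3) + (4)·(4) = 39.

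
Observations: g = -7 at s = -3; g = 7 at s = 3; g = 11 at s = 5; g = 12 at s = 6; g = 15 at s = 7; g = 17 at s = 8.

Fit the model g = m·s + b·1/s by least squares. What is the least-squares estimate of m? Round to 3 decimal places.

m = 2.063

Sums needed: Σs·s = 192, Σs·1/s = 6, Σ1/s·1/s = 25561/78400.
For Aᵀg: Σs·g = 410, Σ1/s·g = 11033/840.
det = 192·(25561/78400) − 6² = 32583/1225.
m = (410·(25561/78400) − 6·(11033/840))/(32583/1225) = 2150765/1042656; b = (192·(11033/840) − 6·410)/(32583/1225) = 75740/32583.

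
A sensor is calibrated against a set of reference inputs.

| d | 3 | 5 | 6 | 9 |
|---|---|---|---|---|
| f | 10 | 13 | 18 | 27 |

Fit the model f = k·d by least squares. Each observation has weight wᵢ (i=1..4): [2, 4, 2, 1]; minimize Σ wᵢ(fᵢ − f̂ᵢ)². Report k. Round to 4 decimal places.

The normal equations are: 271·k = 779.
(Σwᵢ·d·d = 271, Σwᵢ·d·f = 779.)
Hence k = 779 / 271 ≈ 2.87454.

k = 2.8745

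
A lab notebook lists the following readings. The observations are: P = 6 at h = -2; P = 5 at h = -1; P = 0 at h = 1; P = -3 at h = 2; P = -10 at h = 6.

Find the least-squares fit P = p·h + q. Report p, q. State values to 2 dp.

p = -2.08, q = 2.09

Compute the Gram sums: Σh·h = 46, Σh = 6, Σ1 = 5.
And Σh·P = -83, ΣP = -2.
Normal equations: [[46, 6]; [6, 5]]·[p, q]ᵀ = [-83, -2]ᵀ.
Δ = 46·5 − 6² = 194.
p = ((-83)·5 − 6·(-2))/194 = -403/194; q = (46·(-2) − 6·(-83))/194 = 203/97.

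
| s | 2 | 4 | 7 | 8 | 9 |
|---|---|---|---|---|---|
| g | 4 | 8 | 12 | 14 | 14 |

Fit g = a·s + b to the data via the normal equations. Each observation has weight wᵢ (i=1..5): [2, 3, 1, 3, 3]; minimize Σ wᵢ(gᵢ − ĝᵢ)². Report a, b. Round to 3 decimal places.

a = 1.442, b = 1.773

Sums needed: Σwᵢ·s·s = 540, Σwᵢ·s = 74, Σwᵢ·1 = 12.
For AᵀWg: Σwᵢ·s·g = 910, Σwᵢ·g = 128.
Eliminating b: 12·(row 1) − 74·(row 2) gives 1004·a = 12·910 − 74·128 = 1448, so a = 362/251.
Then b = (128 − 74·(362/251))/12 = 445/251.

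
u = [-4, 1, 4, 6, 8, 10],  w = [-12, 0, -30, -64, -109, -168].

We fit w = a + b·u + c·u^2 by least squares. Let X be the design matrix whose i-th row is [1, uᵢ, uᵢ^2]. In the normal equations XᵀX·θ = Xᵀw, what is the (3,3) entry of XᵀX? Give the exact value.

15905

Row 3 ↔ basis u^2, column 3 ↔ basis u^2, so (XᵀX)_{3,3} = Σᵢ (u^2)·(u^2) = (16)·(16) + (1)·(1) + (16)·(16) + (36)·(36) + (64)·(64) + (100)·(100) = 15905.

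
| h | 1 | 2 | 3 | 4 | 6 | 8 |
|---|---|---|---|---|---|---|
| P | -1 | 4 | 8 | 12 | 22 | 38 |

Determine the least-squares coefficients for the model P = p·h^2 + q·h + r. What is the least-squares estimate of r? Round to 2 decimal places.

XᵀX·[p, q, r]ᵀ = XᵀP reads: 5746·p + 828·q + 130·r = 3503;  828·p + 130·q + 24·r = 515;  130·p + 24·q + 6·r = 83.
Row-reducing yields p = 598/1775, q = 8273/3550, r = -9897/3550.

r = -2.79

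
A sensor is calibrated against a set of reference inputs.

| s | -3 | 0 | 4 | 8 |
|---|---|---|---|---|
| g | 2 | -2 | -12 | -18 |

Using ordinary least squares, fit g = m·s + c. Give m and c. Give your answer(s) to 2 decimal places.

Compute the Gram sums: Σs·s = 89, Σs = 9, Σ1 = 4.
For Aᵀg: Σs·g = -198, Σg = -30.
Eliminating c: 4·(row 1) − 9·(row 2) gives 275·m = 4·(-198) − 9·(-30) = -522, so m = -522/275.
Then c = ((-30) − 9·(-522/275))/4 = -888/275.

m = -1.90, c = -3.23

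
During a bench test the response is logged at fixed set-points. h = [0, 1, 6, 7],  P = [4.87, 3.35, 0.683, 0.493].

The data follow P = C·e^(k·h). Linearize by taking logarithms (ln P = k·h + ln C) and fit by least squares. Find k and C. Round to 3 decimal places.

Linearized form: ln P = k·h + ln C. From the 4 transformed points,
Sums: Σh = 14.0000, Σ(h)² = 86.0000, Σln P = 1.7035, Σh·ln P = -6.0293.
Normal system: [[86.0000, 14.0000]; [14.0000, 4]]·[k, ln C]ᵀ = [-6.0293, 1.7035]ᵀ.
Slope k = (n·Σh·ln P − Σh·Σln P)/(n·Σ(h)² − (Σh)²) = (4·-6.0293 − 14.0000·1.7035)/148.0000 = -0.32410; ln C = (Σln P − k·Σh)/n = 1.56024, so C = exp(1.56024) = 4.75997.

k = -0.324, C = 4.760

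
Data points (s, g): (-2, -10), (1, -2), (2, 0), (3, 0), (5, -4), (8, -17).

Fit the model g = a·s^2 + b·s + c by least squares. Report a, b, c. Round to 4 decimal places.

a = -0.5243, b = 2.4683, c = -3.1431

MᵀM·[a, b, c]ᵀ = Mᵀg reads: 4835·a + 665·b + 107·c = -1230;  665·a + 107·b + 17·c = -138;  107·a + 17·b + 6·c = -33.
Inverting the 3×3 Gram matrix, [a, b, c]ᵀ = [-2705/5159, 12734/5159, -16215/5159]ᵀ.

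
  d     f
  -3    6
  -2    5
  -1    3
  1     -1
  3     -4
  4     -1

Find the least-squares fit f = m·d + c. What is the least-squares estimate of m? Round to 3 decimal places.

MᵀM·[m, c]ᵀ = Mᵀf reads: 40·m + 2·c = -48;  2·m + 6·c = 8.
Determinant 40·6 − 2² = 236.
m = ((-48)·6 − 2·8)/236 = -76/59; c = (40·8 − 2·(-48))/236 = 104/59.

m = -1.288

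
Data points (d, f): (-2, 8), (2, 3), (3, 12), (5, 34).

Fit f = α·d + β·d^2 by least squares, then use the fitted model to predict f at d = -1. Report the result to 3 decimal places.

Compute the Gram sums: Σd·d = 42, Σd·d^2 = 152, Σd^2·d^2 = 738.
For Aᵀf: Σd·f = 196, Σd^2·f = 1002.
Normal equations: [[42, 152]; [152, 738]]·[α, β]ᵀ = [196, 1002]ᵀ.
det = 42·738 − 152² = 7892.
α = (196·738 − 152·1002)/7892 = -1914/1973; β = (42·1002 − 152·196)/7892 = 3073/1973.
At d = -1: f̂ = (-1914/1973)·(-1) + (3073/1973)·(1) = 4987/1973.

f̂ = 2.528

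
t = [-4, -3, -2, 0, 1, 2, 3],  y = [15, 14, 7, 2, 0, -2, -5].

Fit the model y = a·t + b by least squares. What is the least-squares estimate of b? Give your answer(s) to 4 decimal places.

b = 3.1781

From the data, Σt·t = 43, Σt = -3, Σ1 = 7.
Right-hand side: Σt·y = -135, Σy = 31.
Normal equations: [[43, -3]; [-3, 7]]·[a, b]ᵀ = [-135, 31]ᵀ.
Determinant 43·7 − (-3)² = 292.
a = ((-135)·7 − (-3)·31)/292 = -213/73; b = (43·31 − (-3)·(-135))/292 = 232/73.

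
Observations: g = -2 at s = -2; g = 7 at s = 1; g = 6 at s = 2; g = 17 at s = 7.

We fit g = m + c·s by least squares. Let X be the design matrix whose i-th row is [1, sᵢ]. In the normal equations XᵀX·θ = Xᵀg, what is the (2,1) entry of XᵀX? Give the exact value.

Row 2 ↔ basis s, column 1 ↔ basis 1, so (XᵀX)_{2,1} = Σᵢ s = (-2)·(1) + (1)·(1) + (2)·(1) + (7)·(1) = 8.

8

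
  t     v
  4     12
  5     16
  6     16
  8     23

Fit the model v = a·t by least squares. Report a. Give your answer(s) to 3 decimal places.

a = 2.894

Compute the Gram sums: Σt·t = 141.
And Σt·v = 408.
So AᵀA·[a]ᵀ = Aᵀv: [[141]]·[a]ᵀ = [408]ᵀ.
a = 408/141 = 2.89362.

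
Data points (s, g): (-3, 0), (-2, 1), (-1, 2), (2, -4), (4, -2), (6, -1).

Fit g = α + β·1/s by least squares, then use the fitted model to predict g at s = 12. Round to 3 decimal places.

ĝ = -1.540

Forming MᵀM = [[6, -11/12]; [-11/12, 245/144]] and Mᵀg = [-4, -31/6]ᵀ gives MᵀM·[α, β]ᵀ = Mᵀg.
Eliminating β: (245/144)·(row 1) − (-11/12)·(row 2) gives (1349/144)·α = (245/144)·(-4) − (-11/12)·(-31/6) = -277/24, so α = -1662/1349.
Then β = ((-31/6) − (-11/12)·(-1662/1349))/(245/144) = -4992/1349.
At s = 12: ĝ = (-1662/1349)·(1) + (-4992/1349)·(1/12) = -2078/1349.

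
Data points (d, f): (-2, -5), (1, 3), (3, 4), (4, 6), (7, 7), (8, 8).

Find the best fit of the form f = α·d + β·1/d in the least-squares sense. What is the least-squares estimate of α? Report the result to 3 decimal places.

α = 1.010

Sums needed: Σd·d = 143, Σd·1/d = 6, Σ1/d·1/d = 41197/28224.
Right-hand side: Σd·f = 162, Σ1/d·f = 31/3.
XᵀX·[α, β]ᵀ = Xᵀf becomes [[143, 6]; [6, 41197/28224]]·[α, β]ᵀ = [162, 31/3]ᵀ.
Δ = 143·(41197/28224) − 6² = 4875107/28224.
α = (162·(41197/28224) − 6·(31/3))/(4875107/28224) = 4924026/4875107; β = (143·(31/3) − 6·162)/(4875107/28224) = 14271936/4875107.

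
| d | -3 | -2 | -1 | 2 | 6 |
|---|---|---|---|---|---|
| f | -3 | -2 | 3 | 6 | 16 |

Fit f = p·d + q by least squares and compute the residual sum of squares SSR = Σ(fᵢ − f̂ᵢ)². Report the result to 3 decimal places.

SSR = 6.556

The normal equations are: 54·p + 2·q = 118;  2·p + 5·q = 20.
Δ = 54·5 − 2² = 266.
p = (118·5 − 2·20)/266 = 275/133; q = (54·20 − 2·118)/266 = 422/133.
Residuals: 4/133, -138/133, 36/19, -174/133, 8/19; SSR = 872/133.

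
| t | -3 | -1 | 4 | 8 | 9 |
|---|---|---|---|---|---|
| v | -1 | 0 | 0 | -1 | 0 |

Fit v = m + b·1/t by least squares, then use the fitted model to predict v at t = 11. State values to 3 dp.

v̂ = -0.432

Sums needed: Σ1 = 5, Σ1/t = -61/72, Σ1/t·1/t = 6229/5184.
Moment sums: Σv = -2, Σ1/t·v = 5/24.
So AᵀA·[m, b]ᵀ = Aᵀv: [[5, -61/72]; [-61/72, 6229/5184]]·[m, b]ᵀ = [-2, 5/24]ᵀ.
Determinant 5·(6229/5184) − (-61/72)² = 857/162.
m = ((-2)·(6229/5184) − (-61/72)·(5/24))/(857/162) = -11543/27424; b = (5·(5/24) − (-61/72)·(-2))/(857/162) = -423/3428.
At t = 11: v̂ = (-11543/27424)·(1) + (-423/3428)·(1/11) = -130357/301664.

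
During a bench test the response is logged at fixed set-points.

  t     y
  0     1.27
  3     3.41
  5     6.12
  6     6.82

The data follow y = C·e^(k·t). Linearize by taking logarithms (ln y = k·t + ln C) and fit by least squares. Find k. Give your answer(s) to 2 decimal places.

k = 0.29

Let Y = ln y. Fitting Y = k·t + ln C by least squares:
Σt = 14.0000, Σ(t)² = 70.0000, Σln y = 5.1972, Σt·ln y = 24.2571.
Equations: 70.0000·k + 14.0000·ln C = 24.2571;  14.0000·k + 4·ln C = 5.1972.
Solving (det = 84.0000): k = 0.28891, ln C = 0.28811.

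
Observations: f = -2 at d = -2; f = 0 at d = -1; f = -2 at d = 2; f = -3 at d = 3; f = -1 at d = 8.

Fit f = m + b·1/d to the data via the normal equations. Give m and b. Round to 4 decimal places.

m = -1.7376, b = -1.2702

The normal system MᵀM·[m, b]ᵀ = Mᵀf is [[5, -13/24]; [-13/24, 937/576]]·[m, b]ᵀ = [-8, -9/8]ᵀ.
Eliminating b: (937/576)·(row 1) − (-13/24)·(row 2) gives (1129/144)·m = (937/576)·(-8) − (-13/24)·(-9/8) = -7847/576, so m = -7847/4516.
Then b = ((-9/8) − (-13/24)·(-7847/4516))/(937/576) = -1434/1129.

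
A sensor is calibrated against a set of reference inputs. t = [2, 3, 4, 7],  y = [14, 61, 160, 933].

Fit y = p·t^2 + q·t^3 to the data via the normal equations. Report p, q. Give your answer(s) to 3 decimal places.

MᵀM·[p, q]ᵀ = Mᵀy reads: 2754·p + 18106·q = 48882;  18106·p + 122538·q = 332018.
Eliminating q: 122538·(row 1) − 18106·(row 2) gives 9642416·p = 122538·48882 − 18106·332018 = -21615392, so p = -1350962/602651.
Then q = (332018 − 18106·(-1350962/602651))/122538 = 1832505/602651.

p = -2.242, q = 3.041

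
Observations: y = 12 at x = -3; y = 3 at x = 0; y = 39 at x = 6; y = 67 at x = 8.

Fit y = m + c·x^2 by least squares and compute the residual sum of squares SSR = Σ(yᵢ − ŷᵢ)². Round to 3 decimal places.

MᵀM·[m, c]ᵀ = Mᵀy reads: 4·m + 109·c = 121;  109·m + 5473·c = 5800.
det = 4·5473 − 109² = 10011.
m = (121·5473 − 109·5800)/10011 = 3; c = (4·5800 − 109·121)/10011 = 1.
Residuals: 0, 0, 0, 0; SSR = 0.

SSR = 0.000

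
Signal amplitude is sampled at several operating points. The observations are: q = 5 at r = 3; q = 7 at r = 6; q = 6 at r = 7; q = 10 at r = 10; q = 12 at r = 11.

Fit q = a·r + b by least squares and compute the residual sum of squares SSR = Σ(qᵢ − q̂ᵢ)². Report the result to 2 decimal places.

SSR = 4.27

Entries of MᵀM: Σr·r = 315, Σr = 37, Σ1 = 5.
Moment sums: Σr·q = 331, Σq = 40.
Normal equations: [[315, 37]; [37, 5]]·[a, b]ᵀ = [331, 40]ᵀ.
Eliminating b: 5·(row 1) − 37·(row 2) gives 206·a = 5·331 − 37·40 = 175, so a = 175/206.
Then b = (40 − 37·(175/206))/5 = 353/206.
Residuals: 76/103, 39/206, -171/103, -43/206, 97/103; SSR = 879/206.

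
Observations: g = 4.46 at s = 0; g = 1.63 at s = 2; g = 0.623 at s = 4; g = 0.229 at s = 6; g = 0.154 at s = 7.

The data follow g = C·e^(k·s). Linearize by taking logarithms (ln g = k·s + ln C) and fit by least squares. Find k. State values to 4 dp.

With ln gᵢ as the transformed response and sᵢ as the regressor:
Σs = 19.0000, Σ(s)² = 105.0000, Σln g = -1.8343, Σs·ln g = -22.8555.
Normal system: [[105.0000, 19.0000]; [19.0000, 5]]·[k, ln C]ᵀ = [-22.8555, -1.8343]ᵀ.
Δ = 105.0000·5 − (19.0000)² = 164.0000; k = (-22.8555·5 − 19.0000·-1.8343)/164.0000 = -0.48430, ln C = (105.0000·-1.8343 − 19.0000·-22.8555)/164.0000 = 1.47348.

k = -0.4843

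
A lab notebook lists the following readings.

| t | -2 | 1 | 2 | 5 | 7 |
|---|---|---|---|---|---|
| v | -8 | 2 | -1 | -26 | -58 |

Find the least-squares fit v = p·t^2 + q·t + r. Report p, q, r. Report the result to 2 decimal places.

p = -1.47, q = 1.82, r = 1.52

Sums needed: Σt^2·t^2 = 3059, Σt^2·t = 469, Σt^2 = 83, Σt·t = 83, Σt = 13, Σ1 = 5.
Right-hand side: Σt^2·v = -3526, Σt·v = -520, Σv = -91.
Inverting the 3×3 Gram matrix, [p, q, r]ᵀ = [-11417/7752, 4701/2584, 1471/969]ᵀ.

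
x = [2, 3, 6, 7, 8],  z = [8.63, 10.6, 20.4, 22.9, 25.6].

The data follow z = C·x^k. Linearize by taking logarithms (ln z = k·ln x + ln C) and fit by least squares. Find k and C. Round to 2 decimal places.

k = 0.82, C = 4.67

Linearized form: ln z = k·ln x + ln C. From the 5 transformed points,
Σln x = 7.6089, Σ(ln x)² = 13.0084, Σln z = 13.9054, Σln x·ln z = 22.3264.
Equations: 13.0084·k + 7.6089·ln C = 22.3264;  7.6089·k + 5·ln C = 13.9054.
Solving (det = 7.1473): k = 0.81537, ln C = 1.54026, so C = exp(1.54026) = 4.66579.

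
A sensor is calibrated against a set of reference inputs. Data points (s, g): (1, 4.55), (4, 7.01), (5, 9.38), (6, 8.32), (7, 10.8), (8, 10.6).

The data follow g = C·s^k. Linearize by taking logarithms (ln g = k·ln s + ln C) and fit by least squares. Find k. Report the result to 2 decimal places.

k = 0.41

Taking logs, ln g = k·ln s + ln C, so regress ln g on ln s.
XᵀX = [[15.8331, 8.8128]; [8.8128, 6]], rhs = [19.6382, 12.5601]ᵀ  (here Σln s = 8.8128, Σ(ln s)² = 15.8331, Σln g = 12.5601, Σln s·ln g = 19.6382).
Slope k = (n·Σln s·ln g − Σln s·Σln g)/(n·Σ(ln s)² − (Σln s)²) = (6·19.6382 − 8.8128·12.5601)/17.3327 = 0.41188; ln C = (Σln g − k·Σln s)/n = 1.48838.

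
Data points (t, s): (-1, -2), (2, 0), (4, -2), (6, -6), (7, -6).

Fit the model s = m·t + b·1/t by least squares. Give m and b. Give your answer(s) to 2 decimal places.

Entries of AᵀA: Σt·t = 106, Σt·1/t = 5, Σ1/t·1/t = 9601/7056.
Moment sums: Σt·s = -84, Σ1/t·s = -5/14.
Normal equations: [[106, 5]; [5, 9601/7056]]·[m, b]ᵀ = [-84, -5/14]ᵀ.
Δ = 106·(9601/7056) − 5² = 420653/3528.
m = ((-84)·(9601/7056) − 5·(-5/14))/(420653/3528) = -396942/420653; b = (106·(-5/14) − 5·(-84))/(420653/3528) = 1348200/420653.

m = -0.94, b = 3.21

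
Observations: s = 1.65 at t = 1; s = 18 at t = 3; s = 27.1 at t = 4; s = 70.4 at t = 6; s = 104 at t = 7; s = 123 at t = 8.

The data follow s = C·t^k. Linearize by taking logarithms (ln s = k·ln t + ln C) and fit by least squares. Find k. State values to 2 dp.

k = 2.09

Let Y = ln s. Fitting Y = k·ln t + ln C by least squares:
Σln t = 8.3020, Σ(ln t)² = 14.4498, Σln s = 20.4014, Σln t·ln s = 34.4162.
Equations: 14.4498·k + 8.3020·ln C = 34.4162;  8.3020·k + 6·ln C = 20.4014.
Δ = 14.4498·6 − (8.3020)² = 17.7753; k = (34.4162·6 − 8.3020·20.4014)/17.7753 = 2.08852, ln C = (14.4498·20.4014 − 8.3020·34.4162)/17.7753 = 0.51041.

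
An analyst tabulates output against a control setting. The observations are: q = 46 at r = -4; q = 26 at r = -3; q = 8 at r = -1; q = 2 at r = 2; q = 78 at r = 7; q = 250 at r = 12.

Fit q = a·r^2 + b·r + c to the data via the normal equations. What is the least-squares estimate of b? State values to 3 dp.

Entries of XᵀX: Σr^2·r^2 = 23491, Σr^2·r = 1987, Σr^2 = 223, Σr·r = 223, Σr = 13, Σ1 = 6.
Right-hand side: Σr^2·q = 40808, Σr·q = 3280, Σq = 410.
So XᵀX·[a, b, c]ᵀ = Xᵀq: [[23491, 1987, 223]; [1987, 223, 13]; [223, 13, 6]]·[a, b, c]ᵀ = [40808, 3280, 410]ᵀ.
Inverting the 3×3 Gram matrix, [a, b, c]ᵀ = [296819/150108, -448373/150108, 32847/25018]ᵀ.

b = -2.987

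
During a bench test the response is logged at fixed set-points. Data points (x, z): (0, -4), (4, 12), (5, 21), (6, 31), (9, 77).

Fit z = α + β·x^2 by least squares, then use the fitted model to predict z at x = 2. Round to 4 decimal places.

Sums needed: Σ1 = 5, Σx^2 = 158, Σx^2·x^2 = 8738.
And Σz = 137, Σx^2·z = 8070.
AᵀA·[α, β]ᵀ = Aᵀz becomes [[5, 158]; [158, 8738]]·[α, β]ᵀ = [137, 8070]ᵀ.
det = 5·8738 − 158² = 18726.
α = (137·8738 − 158·8070)/18726 = -38977/9363; β = (5·8070 − 158·137)/18726 = 9352/9363.
At x = 2: ẑ = (-38977/9363)·(1) + (9352/9363)·(4) = -523/3121.

ẑ = -0.1676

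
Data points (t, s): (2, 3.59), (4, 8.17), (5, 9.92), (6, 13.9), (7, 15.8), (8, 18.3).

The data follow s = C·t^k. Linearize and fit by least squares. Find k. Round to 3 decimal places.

k = 1.186

Taking logs, ln s = k·ln t + ln C, so regress ln s on ln t.
Σln t = 9.5060, Σ(ln t)² = 16.3136, Σln s = 13.9720, Σln t·ln s = 23.6219.
Equations: 16.3136·k + 9.5060·ln C = 23.6219;  9.5060·k + 6·ln C = 13.9720.
Solving (det = 7.5177): k = 1.18574, ln C = 0.45005.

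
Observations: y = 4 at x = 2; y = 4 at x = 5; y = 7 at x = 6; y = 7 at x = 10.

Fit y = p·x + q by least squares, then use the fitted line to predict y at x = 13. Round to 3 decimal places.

Entries of AᵀA: Σx·x = 165, Σx = 23, Σ1 = 4.
For Aᵀy: Σx·y = 140, Σy = 22.
Δ = 165·4 − 23² = 131.
p = (140·4 − 23·22)/131 = 54/131; q = (165·22 − 23·140)/131 = 410/131.
At x = 13: ŷ = (54/131)·(13) + (410/131)·(1) = 1112/131.

ŷ = 8.489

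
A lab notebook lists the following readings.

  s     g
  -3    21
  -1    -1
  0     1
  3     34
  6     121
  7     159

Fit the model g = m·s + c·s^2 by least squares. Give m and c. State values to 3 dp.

m = 2.212, c = 2.955

The normal equations are: 104·m + 558·c = 1879;  558·m + 3860·c = 12641.
Δ = 104·3860 − 558² = 90076.
m = (1879·3860 − 558·12641)/90076 = 14233/6434; c = (104·12641 − 558·1879)/90076 = 19013/6434.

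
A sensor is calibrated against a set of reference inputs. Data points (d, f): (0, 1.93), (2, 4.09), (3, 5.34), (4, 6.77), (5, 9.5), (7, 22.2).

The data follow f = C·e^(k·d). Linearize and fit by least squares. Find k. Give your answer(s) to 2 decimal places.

With ln fᵢ as the transformed response and dᵢ as the regressor:
XᵀX = [[103.0000, 21.0000]; [21.0000, 6]], rhs = [48.4499, 11.0052]ᵀ  (here Σd = 21.0000, Σ(d)² = 103.0000, Σln f = 11.0052, Σd·ln f = 48.4499).
Δ = 103.0000·6 − (21.0000)² = 177.0000; k = (48.4499·6 − 21.0000·11.0052)/177.0000 = 0.33667, ln C = (103.0000·11.0052 − 21.0000·48.4499)/177.0000 = 0.65585.

k = 0.34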